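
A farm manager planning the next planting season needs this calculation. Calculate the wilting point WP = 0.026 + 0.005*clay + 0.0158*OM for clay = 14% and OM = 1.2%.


WP = 0.026 + 0.005*14 + 0.0158*1.2
   = 0.026 + 0.0700 + 0.0190
   = 0.1150


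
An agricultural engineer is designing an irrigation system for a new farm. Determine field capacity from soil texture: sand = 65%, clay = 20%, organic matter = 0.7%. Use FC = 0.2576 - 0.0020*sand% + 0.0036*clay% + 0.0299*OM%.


FC = 0.2576 - 0.0020*65 + 0.0036*20 + 0.0299*0.7
   = 0.2576 - 0.1300 + 0.0720 + 0.0209
   = 0.2205


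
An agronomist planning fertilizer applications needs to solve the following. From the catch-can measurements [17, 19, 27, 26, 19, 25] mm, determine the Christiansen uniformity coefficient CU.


xbar = 133 / 6 = 22.167
sum|xi - xbar| = 23
CU = 100 * (1 - 23 / (6 * 22.167))
   = 100 * (1 - 0.1729)
   = 82.71%


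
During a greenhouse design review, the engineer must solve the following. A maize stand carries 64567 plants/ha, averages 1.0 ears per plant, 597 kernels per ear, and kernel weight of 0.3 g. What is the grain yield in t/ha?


Y = density * ears * kernels * kw
  = 64567 * 1.0 * 597 * 0.3 g/ha
  = 11563949.70 g/ha
  = 11563.95 kg/ha = 11.56 t/ha


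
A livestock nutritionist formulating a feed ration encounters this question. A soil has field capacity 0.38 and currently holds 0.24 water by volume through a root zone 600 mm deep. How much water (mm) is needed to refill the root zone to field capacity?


SMD = (FC - theta) * D
    = (0.38 - 0.24) * 600
    = 0.140 * 600
    = 84 mm


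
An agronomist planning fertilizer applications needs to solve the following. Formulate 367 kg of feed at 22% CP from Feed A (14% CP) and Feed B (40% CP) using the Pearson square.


parts_A = CP_b - target = 40 - 22 = 18
parts_B = target - CP_a = 22 - 14 = 8
total_parts = 18 + 8 = 26
Feed A = 367 * 18 / 26 = 254.08 kg
Feed B = 367 * 8 / 26 = 112.92 kg

254.08 kg


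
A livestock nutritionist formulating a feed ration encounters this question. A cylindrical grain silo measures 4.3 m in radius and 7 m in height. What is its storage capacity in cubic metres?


V = pi * r^2 * h
  = pi * 4.3^2 * 7
  = pi * 18.49 * 7
  = 406.62 m^3


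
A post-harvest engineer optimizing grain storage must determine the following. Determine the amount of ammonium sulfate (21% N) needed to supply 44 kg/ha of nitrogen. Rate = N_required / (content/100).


Rate = N_required / (N_content / 100)
     = 44 / (21 / 100)
     = 44 / 0.21
     = 209.52 kg/ha


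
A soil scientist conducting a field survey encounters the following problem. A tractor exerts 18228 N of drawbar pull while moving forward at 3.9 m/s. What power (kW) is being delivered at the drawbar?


P = F * v / 1000
  = 18228 * 3.9 / 1000
  = 71089.20 / 1000
  = 71.09 kW


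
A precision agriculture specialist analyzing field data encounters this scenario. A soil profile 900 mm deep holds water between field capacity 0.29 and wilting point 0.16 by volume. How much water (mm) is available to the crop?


AW = (FC - WP) * D
   = (0.29 - 0.16) * 900
   = 0.13 * 900
   = 117 mm


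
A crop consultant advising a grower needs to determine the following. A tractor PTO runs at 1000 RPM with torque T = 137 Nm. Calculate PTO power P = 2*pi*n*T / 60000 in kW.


P = 2*pi*n*T / 60000
  = 2*pi * 1000 * 137 / 60000
  = 860796.39 / 60000
  = 14.35 kW


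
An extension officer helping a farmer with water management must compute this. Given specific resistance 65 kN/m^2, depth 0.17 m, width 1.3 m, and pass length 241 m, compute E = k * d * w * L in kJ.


E = k * d * w * L
  = 65 * 0.17 * 1.3 * 241
  = 3461.97 kJ


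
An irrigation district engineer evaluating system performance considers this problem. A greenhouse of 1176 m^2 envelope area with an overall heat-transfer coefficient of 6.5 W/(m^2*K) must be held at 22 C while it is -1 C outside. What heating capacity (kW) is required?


dT = 22 - (-1) = 23 K
Q = U * A * dT
  = 6.5 * 1176 * 23
  = 175812 W = 175.81 kW


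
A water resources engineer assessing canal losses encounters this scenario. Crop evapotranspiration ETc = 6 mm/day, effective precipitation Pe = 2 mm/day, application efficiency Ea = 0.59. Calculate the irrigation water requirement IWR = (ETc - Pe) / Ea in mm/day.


IWR = (ETc - Pe) / Ea
    = (6 - 2) / 0.59
    = 4 / 0.59
    = 6.78 mm/day


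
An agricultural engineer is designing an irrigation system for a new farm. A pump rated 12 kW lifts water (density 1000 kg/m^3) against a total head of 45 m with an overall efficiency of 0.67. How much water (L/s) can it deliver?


Q = (P * 1000 * eta) / (rho * g * H)
  = (12 * 1000 * 0.67) / (1000 * 9.81 * 45)
  = 8040 / 441450
  = 0.01821 m^3/s = 18.21 L/s


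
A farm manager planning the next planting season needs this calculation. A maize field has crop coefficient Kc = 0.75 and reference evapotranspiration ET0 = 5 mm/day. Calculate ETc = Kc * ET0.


ETc = Kc * ET0
    = 0.75 * 5
    = 3.75 mm/day


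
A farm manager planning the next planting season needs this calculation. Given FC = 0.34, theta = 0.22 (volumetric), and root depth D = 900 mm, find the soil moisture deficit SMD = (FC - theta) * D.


SMD = (FC - theta) * D
    = (0.34 - 0.22) * 900
    = 0.120 * 900
    = 108 mm


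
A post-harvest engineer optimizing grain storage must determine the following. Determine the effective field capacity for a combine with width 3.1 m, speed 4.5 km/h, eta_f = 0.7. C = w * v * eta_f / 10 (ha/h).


C = w * v * eta_f / 10
  = 3.1 * 4.5 * 0.7 / 10
  = 9.77 / 10
  = 0.98 ha/h


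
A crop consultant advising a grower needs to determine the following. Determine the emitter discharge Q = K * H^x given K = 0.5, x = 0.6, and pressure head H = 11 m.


Q = K * H^x
  = 0.5 * 11^0.6
  = 0.5 * 4.2154
  = 2.11 L/h


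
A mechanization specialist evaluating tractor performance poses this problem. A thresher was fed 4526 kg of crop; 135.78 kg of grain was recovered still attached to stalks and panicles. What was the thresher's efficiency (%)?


eta = (total - unthreshed) / total * 100
    = (4526 - 135.78) / 4526 * 100
    = 4390.22 / 4526 * 100
    = 97%


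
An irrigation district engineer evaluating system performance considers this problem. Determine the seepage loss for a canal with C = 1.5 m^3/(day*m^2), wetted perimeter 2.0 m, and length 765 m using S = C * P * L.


S = C * P * L
  = 1.5 * 2.0 * 765
  = 2295 m^3/day


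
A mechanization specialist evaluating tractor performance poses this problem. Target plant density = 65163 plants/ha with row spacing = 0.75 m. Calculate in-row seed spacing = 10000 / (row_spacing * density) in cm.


spacing = 10000 / (row_sp * density)
        = 10000 / (0.75 * 65163)
        = 10000 / 48872.25
        = 0.20462 m = 20.46 cm


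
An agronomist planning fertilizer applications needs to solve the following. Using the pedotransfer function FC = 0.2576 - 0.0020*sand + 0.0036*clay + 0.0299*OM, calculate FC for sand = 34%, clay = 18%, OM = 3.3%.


FC = 0.2576 - 0.0020*34 + 0.0036*18 + 0.0299*3.3
   = 0.2576 - 0.0680 + 0.0648 + 0.0987
   = 0.3531


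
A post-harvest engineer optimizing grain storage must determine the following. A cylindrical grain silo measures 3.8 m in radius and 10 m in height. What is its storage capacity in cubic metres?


V = pi * r^2 * h
  = pi * 3.8^2 * 10
  = pi * 14.44 * 10
  = 453.65 m^3


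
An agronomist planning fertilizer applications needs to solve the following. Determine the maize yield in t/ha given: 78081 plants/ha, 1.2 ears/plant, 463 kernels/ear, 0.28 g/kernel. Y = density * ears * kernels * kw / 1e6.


Y = density * ears * kernels * kw
  = 78081 * 1.2 * 463 * 0.28 g/ha
  = 12146905.01 g/ha
  = 12146.91 kg/ha = 12.15 t/ha


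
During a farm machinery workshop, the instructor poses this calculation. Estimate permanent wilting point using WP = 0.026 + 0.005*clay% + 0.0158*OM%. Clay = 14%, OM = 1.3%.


WP = 0.026 + 0.005*14 + 0.0158*1.3
   = 0.026 + 0.0700 + 0.0205
   = 0.1165


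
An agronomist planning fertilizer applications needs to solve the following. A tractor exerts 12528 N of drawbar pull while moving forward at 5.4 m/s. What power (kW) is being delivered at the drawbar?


P = F * v / 1000
  = 12528 * 5.4 / 1000
  = 67651.20 / 1000
  = 67.65 kW


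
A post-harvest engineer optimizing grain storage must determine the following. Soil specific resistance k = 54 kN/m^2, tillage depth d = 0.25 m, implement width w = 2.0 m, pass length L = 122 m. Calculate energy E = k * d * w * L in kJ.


E = k * d * w * L
  = 54 * 0.25 * 2.0 * 122
  = 3294 kJ


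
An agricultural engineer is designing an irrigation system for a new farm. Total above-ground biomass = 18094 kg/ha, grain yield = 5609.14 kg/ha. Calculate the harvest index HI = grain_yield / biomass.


HI = grain_yield / biomass
   = 5609.14 / 18094
   = 0.31


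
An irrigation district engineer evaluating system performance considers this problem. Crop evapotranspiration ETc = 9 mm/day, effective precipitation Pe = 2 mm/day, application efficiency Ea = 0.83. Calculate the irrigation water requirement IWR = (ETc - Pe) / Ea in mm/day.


IWR = (ETc - Pe) / Ea
    = (9 - 2) / 0.83
    = 7 / 0.83
    = 8.43 mm/day


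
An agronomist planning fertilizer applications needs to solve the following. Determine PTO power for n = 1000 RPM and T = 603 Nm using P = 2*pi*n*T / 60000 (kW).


P = 2*pi*n*T / 60000
  = 2*pi * 1000 * 603 / 60000
  = 3788760.74 / 60000
  = 63.15 kW


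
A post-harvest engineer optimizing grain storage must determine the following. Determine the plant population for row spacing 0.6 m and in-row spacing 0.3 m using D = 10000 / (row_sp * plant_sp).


D = 10000 / (row_sp * plant_sp)
  = 10000 / (0.6 * 0.3)
  = 10000 / 0.1800
  = 55555.56 plants/ha


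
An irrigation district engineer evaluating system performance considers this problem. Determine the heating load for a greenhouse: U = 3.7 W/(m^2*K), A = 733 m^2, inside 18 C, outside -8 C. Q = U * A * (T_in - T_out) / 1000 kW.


dT = 18 - (-8) = 26 K
Q = U * A * dT
  = 3.7 * 733 * 26
  = 70514.60 W = 70.51 kW


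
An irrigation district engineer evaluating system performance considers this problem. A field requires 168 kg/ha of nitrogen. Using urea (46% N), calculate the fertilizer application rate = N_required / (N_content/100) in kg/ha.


Rate = N_required / (N_content / 100)
     = 168 / (46 / 100)
     = 168 / 0.46
     = 365.22 kg/ha


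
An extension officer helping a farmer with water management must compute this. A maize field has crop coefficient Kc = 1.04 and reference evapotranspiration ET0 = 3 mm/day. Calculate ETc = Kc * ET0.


ETc = Kc * ET0
    = 1.04 * 3
    = 3.12 mm/day


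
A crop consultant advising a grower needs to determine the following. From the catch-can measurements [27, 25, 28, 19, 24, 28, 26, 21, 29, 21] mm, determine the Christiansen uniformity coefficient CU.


xbar = 248 / 10 = 24.800
sum|xi - xbar| = 28.400
CU = 100 * (1 - 28.400 / (10 * 24.800))
   = 100 * (1 - 0.1145)
   = 88.55%


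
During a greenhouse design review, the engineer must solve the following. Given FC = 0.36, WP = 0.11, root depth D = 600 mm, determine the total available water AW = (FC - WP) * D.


AW = (FC - WP) * D
   = (0.36 - 0.11) * 600
   = 0.25 * 600
   = 150 mm


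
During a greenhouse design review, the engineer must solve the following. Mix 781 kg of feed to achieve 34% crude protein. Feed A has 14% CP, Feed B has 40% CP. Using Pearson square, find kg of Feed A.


parts_A = CP_b - target = 40 - 34 = 6
parts_B = target - CP_a = 34 - 14 = 20
total_parts = 6 + 20 = 26
Feed A = 781 * 6 / 26 = 180.23 kg
Feed B = 781 * 20 / 26 = 600.77 kg

180.23 kg


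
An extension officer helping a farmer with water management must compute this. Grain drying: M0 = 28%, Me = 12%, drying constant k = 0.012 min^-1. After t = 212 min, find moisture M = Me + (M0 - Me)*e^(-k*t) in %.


M = Me + (M0 - Me) * e^(-k*t)
  = 12 + (28 - 12) * e^(-0.012*212)
  = 12 + 16 * e^(-2.544)
  = 12 + 16 * 0.07855
  = 12 + 1.2568
  = 13.26%


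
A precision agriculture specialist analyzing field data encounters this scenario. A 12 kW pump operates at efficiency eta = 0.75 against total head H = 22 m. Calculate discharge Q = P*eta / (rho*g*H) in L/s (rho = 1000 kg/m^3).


Q = (P * 1000 * eta) / (rho * g * H)
  = (12 * 1000 * 0.75) / (1000 * 9.81 * 22)
  = 9000 / 215820
  = 0.04170 m^3/s = 41.70 L/s


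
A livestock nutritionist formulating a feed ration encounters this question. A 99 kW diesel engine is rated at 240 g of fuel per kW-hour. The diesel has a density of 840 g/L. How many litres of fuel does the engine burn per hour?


FC = P * BSFC / rho_fuel
   = 99 * 240 / 840
   = 23760 / 840
   = 28.29 L/h


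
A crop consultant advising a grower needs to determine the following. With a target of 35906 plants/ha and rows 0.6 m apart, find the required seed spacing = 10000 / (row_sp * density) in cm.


spacing = 10000 / (row_sp * density)
        = 10000 / (0.6 * 35906)
        = 10000 / 21543.60
        = 0.46417 m = 46.42 cm


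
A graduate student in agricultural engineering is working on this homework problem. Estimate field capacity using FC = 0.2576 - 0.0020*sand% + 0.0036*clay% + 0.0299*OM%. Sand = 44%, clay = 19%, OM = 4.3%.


FC = 0.2576 - 0.0020*44 + 0.0036*19 + 0.0299*4.3
   = 0.2576 - 0.0880 + 0.0684 + 0.1286
   = 0.3666


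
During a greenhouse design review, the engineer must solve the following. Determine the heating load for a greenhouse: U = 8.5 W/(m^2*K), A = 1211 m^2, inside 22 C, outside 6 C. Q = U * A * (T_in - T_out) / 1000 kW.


dT = 22 - (6) = 16 K
Q = U * A * dT
  = 8.5 * 1211 * 16
  = 164696 W = 164.70 kW


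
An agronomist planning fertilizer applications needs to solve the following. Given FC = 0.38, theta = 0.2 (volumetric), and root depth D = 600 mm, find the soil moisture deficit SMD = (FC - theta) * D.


SMD = (FC - theta) * D
    = (0.38 - 0.2) * 600
    = 0.180 * 600
    = 108 mm


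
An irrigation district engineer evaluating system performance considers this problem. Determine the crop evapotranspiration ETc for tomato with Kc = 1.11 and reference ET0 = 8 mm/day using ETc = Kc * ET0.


ETc = Kc * ET0
    = 1.11 * 8
    = 8.88 mm/day


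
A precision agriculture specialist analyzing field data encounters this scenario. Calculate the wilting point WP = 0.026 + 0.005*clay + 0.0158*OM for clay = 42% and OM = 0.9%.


WP = 0.026 + 0.005*42 + 0.0158*0.9
   = 0.026 + 0.2100 + 0.0142
   = 0.2502


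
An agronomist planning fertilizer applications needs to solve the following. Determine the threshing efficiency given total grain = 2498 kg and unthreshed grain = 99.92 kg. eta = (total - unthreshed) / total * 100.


eta = (total - unthreshed) / total * 100
    = (2498 - 99.92) / 2498 * 100
    = 2398.08 / 2498 * 100
    = 96%


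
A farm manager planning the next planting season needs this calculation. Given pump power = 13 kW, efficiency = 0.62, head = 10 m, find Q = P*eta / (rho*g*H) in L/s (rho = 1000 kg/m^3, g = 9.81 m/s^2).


Q = (P * 1000 * eta) / (rho * g * H)
  = (13 * 1000 * 0.62) / (1000 * 9.81 * 10)
  = 8060 / 98100
  = 0.08216 m^3/s = 82.16 L/s


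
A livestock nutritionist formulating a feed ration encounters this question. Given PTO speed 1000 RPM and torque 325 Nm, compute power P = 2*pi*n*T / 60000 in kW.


P = 2*pi*n*T / 60000
  = 2*pi * 1000 * 325 / 60000
  = 2042035.22 / 60000
  = 34.03 kW


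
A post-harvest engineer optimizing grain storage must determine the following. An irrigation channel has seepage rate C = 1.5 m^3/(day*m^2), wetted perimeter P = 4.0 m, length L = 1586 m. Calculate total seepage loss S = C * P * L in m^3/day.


S = C * P * L
  = 1.5 * 4.0 * 1586
  = 9516 m^3/day


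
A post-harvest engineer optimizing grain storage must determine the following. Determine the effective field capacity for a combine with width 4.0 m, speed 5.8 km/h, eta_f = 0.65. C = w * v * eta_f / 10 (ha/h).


C = w * v * eta_f / 10
  = 4.0 * 5.8 * 0.65 / 10
  = 15.08 / 10
  = 1.51 ha/h


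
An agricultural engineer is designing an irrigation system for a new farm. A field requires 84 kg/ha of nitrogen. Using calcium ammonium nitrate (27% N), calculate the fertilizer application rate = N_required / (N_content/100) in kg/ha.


Rate = N_required / (N_content / 100)
     = 84 / (27 / 100)
     = 84 / 0.27
     = 311.11 kg/ha


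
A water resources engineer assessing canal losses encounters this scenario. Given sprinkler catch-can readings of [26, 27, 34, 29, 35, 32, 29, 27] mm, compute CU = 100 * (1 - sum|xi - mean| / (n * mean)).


xbar = 239 / 8 = 29.875
sum|xi - xbar| = 22.750
CU = 100 * (1 - 22.750 / (8 * 29.875))
   = 100 * (1 - 0.0952)
   = 90.48%


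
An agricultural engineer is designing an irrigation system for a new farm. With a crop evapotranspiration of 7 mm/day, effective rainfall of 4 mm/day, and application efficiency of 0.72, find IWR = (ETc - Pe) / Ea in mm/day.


IWR = (ETc - Pe) / Ea
    = (7 - 4) / 0.72
    = 3 / 0.72
    = 4.17 mm/day


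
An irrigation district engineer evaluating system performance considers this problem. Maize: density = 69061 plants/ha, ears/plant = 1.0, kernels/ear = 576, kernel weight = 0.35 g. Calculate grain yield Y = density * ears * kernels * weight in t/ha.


Y = density * ears * kernels * kw
  = 69061 * 1.0 * 576 * 0.35 g/ha
  = 13922697.60 g/ha
  = 13922.70 kg/ha = 13.92 t/ha


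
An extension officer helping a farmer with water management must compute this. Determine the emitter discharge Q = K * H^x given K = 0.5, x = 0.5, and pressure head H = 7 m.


Q = K * H^x
  = 0.5 * 7^0.5
  = 0.5 * 2.6458
  = 1.32 L/h


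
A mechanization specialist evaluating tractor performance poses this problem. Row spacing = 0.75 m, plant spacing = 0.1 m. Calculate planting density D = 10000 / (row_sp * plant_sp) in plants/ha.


D = 10000 / (row_sp * plant_sp)
  = 10000 / (0.75 * 0.1)
  = 10000 / 0.0750
  = 133333.33 plants/ha


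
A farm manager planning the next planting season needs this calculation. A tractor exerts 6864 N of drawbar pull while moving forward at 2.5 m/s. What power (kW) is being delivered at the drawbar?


P = F * v / 1000
  = 6864 * 2.5 / 1000
  = 17160 / 1000
  = 17.16 kW


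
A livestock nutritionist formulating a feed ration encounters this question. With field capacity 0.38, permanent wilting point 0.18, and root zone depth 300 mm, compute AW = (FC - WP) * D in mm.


AW = (FC - WP) * D
   = (0.38 - 0.18) * 300
   = 0.20 * 300
   = 60 mm


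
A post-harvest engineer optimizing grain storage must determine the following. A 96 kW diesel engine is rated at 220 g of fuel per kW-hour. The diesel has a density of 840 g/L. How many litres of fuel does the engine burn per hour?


FC = P * BSFC / rho_fuel
   = 96 * 220 / 840
   = 21120 / 840
   = 25.14 L/h


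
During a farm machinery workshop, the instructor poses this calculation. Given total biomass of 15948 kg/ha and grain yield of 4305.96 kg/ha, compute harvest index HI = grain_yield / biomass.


HI = grain_yield / biomass
   = 4305.96 / 15948
   = 0.27


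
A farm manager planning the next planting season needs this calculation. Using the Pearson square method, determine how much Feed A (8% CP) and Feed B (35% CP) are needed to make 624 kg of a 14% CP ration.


parts_A = CP_b - target = 35 - 14 = 21
parts_B = target - CP_a = 14 - 8 = 6
total_parts = 21 + 6 = 27
Feed A = 624 * 21 / 27 = 485.33 kg
Feed B = 624 * 6 / 27 = 138.67 kg

485.33 kg


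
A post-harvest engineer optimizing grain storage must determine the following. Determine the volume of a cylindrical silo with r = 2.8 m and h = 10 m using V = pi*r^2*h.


V = pi * r^2 * h
  = pi * 2.8^2 * 10
  = pi * 7.84 * 10
  = 246.30 m^3


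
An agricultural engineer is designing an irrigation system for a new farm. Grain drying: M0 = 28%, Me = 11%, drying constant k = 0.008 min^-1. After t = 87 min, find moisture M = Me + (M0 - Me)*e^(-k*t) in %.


M = Me + (M0 - Me) * e^(-k*t)
  = 11 + (28 - 11) * e^(-0.008*87)
  = 11 + 17 * e^(-0.696)
  = 11 + 17 * 0.49858
  = 11 + 8.4758
  = 19.48%


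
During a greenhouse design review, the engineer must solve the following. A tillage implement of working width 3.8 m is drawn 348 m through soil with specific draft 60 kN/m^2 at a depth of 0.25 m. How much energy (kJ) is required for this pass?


E = k * d * w * L
  = 60 * 0.25 * 3.8 * 348
  = 19836 kJ


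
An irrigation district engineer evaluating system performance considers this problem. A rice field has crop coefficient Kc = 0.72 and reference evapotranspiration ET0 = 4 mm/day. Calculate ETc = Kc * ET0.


ETc = Kc * ET0
    = 0.72 * 4
    = 2.88 mm/day


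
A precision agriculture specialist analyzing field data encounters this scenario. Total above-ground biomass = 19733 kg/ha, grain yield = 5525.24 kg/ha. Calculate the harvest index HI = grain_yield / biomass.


HI = grain_yield / biomass
   = 5525.24 / 19733
   = 0.28


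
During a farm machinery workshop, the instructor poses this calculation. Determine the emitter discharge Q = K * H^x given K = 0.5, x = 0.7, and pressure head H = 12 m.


Q = K * H^x
  = 0.5 * 12^0.7
  = 0.5 * 5.6941
  = 2.85 L/h


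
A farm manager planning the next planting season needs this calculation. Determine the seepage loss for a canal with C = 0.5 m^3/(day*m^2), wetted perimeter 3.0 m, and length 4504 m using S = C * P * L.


S = C * P * L
  = 0.5 * 3.0 * 4504
  = 6756 m^3/day


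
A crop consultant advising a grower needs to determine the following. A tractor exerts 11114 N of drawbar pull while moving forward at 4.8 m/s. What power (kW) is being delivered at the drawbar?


P = F * v / 1000
  = 11114 * 4.8 / 1000
  = 53347.20 / 1000
  = 53.35 kW


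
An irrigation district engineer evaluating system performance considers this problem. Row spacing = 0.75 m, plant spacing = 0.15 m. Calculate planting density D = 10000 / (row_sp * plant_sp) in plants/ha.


D = 10000 / (row_sp * plant_sp)
  = 10000 / (0.75 * 0.15)
  = 10000 / 0.1125
  = 88888.89 plants/ha


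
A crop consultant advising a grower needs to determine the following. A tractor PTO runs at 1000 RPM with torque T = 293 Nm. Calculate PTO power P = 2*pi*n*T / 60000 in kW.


P = 2*pi*n*T / 60000
  = 2*pi * 1000 * 293 / 60000
  = 1840973.30 / 60000
  = 30.68 kW


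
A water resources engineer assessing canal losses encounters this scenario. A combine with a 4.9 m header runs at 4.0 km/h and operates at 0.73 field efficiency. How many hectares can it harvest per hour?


C = w * v * eta_f / 10
  = 4.9 * 4.0 * 0.73 / 10
  = 14.31 / 10
  = 1.43 ha/h


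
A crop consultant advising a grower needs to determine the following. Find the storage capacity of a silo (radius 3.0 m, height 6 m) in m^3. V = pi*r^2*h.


V = pi * r^2 * h
  = pi * 3.0^2 * 6
  = pi * 9 * 6
  = 169.65 m^3


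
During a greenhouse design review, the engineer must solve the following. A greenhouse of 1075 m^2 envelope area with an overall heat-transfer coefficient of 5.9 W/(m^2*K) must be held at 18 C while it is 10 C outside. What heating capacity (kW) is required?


dT = 18 - (10) = 8 K
Q = U * A * dT
  = 5.9 * 1075 * 8
  = 50740 W = 50.74 kW


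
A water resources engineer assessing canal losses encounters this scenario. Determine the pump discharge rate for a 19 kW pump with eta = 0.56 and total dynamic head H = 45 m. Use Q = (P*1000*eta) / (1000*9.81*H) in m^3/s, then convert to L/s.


Q = (P * 1000 * eta) / (rho * g * H)
  = (19 * 1000 * 0.56) / (1000 * 9.81 * 45)
  = 10640 / 441450
  = 0.02410 m^3/s = 24.10 L/s


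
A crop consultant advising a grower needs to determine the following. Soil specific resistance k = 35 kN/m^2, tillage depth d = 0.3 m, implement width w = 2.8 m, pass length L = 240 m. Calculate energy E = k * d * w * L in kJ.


E = k * d * w * L
  = 35 * 0.3 * 2.8 * 240
  = 7056 kJ


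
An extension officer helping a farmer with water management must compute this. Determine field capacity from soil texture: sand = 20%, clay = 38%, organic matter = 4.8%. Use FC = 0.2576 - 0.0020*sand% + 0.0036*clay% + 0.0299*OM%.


FC = 0.2576 - 0.0020*20 + 0.0036*38 + 0.0299*4.8
   = 0.2576 - 0.0400 + 0.1368 + 0.1435
   = 0.4979


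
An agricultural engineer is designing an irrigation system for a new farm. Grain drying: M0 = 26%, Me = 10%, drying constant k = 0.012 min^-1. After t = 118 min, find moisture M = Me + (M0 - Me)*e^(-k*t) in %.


M = Me + (M0 - Me) * e^(-k*t)
  = 10 + (26 - 10) * e^(-0.012*118)
  = 10 + 16 * e^(-1.416)
  = 10 + 16 * 0.24268
  = 10 + 3.8829
  = 13.88%


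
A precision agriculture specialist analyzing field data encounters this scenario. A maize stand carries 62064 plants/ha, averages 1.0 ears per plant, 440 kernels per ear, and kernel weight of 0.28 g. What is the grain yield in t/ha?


Y = density * ears * kernels * kw
  = 62064 * 1.0 * 440 * 0.28 g/ha
  = 7646284.80 g/ha
  = 7646.28 kg/ha = 7.65 t/ha


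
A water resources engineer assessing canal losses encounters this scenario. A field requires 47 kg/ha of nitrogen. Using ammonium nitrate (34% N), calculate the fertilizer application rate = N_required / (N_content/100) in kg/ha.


Rate = N_required / (N_content / 100)
     = 47 / (34 / 100)
     = 47 / 0.34
     = 138.24 kg/ha


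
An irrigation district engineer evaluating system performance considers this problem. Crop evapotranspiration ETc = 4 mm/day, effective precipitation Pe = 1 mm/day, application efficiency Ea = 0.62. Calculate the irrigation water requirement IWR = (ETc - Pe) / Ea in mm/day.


IWR = (ETc - Pe) / Ea
    = (4 - 1) / 0.62
    = 3 / 0.62
    = 4.84 mm/day


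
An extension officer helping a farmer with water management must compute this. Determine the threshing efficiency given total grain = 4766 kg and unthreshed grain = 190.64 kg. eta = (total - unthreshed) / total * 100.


eta = (total - unthreshed) / total * 100
    = (4766 - 190.64) / 4766 * 100
    = 4575.36 / 4766 * 100
    = 96%


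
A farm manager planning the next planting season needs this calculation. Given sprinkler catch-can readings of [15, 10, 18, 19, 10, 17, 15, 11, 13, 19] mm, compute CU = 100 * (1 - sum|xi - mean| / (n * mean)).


xbar = 147 / 10 = 14.700
sum|xi - xbar| = 29.600
CU = 100 * (1 - 29.600 / (10 * 14.700))
   = 100 * (1 - 0.2014)
   = 79.86%


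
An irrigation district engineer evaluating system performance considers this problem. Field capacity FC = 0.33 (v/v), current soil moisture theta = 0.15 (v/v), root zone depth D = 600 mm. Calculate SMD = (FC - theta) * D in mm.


SMD = (FC - theta) * D
    = (0.33 - 0.15) * 600
    = 0.180 * 600
    = 108 mm


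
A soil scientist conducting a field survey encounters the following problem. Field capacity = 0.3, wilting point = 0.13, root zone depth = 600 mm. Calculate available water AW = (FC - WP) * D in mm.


AW = (FC - WP) * D
   = (0.3 - 0.13) * 600
   = 0.17 * 600
   = 102 mm


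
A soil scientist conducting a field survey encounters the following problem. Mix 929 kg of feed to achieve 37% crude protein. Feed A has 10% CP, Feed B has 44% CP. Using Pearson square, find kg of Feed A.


parts_A = CP_b - target = 44 - 37 = 7
parts_B = target - CP_a = 37 - 10 = 27
total_parts = 7 + 27 = 34
Feed A = 929 * 7 / 34 = 191.26 kg
Feed B = 929 * 27 / 34 = 737.74 kg

191.26 kg


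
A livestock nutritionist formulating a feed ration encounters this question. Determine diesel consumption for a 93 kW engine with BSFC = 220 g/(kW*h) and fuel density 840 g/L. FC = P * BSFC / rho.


FC = P * BSFC / rho_fuel
   = 93 * 220 / 840
   = 20460 / 840
   = 24.36 L/h


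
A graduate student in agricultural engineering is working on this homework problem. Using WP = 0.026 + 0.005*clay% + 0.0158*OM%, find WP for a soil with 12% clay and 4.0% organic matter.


WP = 0.026 + 0.005*12 + 0.0158*4.0
   = 0.026 + 0.0600 + 0.0632
   = 0.1492


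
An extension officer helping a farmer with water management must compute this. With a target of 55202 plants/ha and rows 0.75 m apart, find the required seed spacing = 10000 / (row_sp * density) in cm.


spacing = 10000 / (row_sp * density)
        = 10000 / (0.75 * 55202)
        = 10000 / 41401.50
        = 0.24154 m = 24.15 cm


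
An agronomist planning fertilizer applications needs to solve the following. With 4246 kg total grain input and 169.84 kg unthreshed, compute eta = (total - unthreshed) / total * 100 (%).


eta = (total - unthreshed) / total * 100
    = (4246 - 169.84) / 4246 * 100
    = 4076.16 / 4246 * 100
    = 96%


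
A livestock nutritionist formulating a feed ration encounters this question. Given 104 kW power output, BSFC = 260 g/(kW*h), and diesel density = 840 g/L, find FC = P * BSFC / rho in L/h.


FC = P * BSFC / rho_fuel
   = 104 * 260 / 840
   = 27040 / 840
   = 32.19 L/h


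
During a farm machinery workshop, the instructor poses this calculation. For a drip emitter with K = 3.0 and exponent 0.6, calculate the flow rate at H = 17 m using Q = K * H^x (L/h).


Q = K * H^x
  = 3.0 * 17^0.6
  = 3.0 * 5.4736
  = 16.42 L/h


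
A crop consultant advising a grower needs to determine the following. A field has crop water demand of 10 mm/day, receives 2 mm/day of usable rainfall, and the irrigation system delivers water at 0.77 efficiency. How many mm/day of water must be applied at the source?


IWR = (ETc - Pe) / Ea
    = (10 - 2) / 0.77
    = 8 / 0.77
    = 10.39 mm/day


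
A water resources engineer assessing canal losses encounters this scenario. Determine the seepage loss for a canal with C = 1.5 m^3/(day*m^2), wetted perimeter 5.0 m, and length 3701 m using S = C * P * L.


S = C * P * L
  = 1.5 * 5.0 * 3701
  = 27757.50 m^3/day


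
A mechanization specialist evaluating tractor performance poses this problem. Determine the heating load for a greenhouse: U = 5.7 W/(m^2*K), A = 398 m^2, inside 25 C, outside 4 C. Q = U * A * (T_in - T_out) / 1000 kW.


dT = 25 - (4) = 21 K
Q = U * A * dT
  = 5.7 * 398 * 21
  = 47640.60 W = 47.64 kW


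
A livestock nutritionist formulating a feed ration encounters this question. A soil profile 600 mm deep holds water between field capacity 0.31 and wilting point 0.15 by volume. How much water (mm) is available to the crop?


AW = (FC - WP) * D
   = (0.31 - 0.15) * 600
   = 0.16 * 600
   = 96 mm


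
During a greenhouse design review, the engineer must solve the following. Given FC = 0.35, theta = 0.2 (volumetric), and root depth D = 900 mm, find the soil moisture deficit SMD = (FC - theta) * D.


SMD = (FC - theta) * D
    = (0.35 - 0.2) * 900
    = 0.150 * 900
    = 135 mm


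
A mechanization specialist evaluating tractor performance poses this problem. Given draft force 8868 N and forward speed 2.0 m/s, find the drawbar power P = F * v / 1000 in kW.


P = F * v / 1000
  = 8868 * 2.0 / 1000
  = 17736 / 1000
  = 17.74 kW


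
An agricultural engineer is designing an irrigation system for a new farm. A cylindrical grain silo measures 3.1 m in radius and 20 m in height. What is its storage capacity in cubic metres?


V = pi * r^2 * h
  = pi * 3.1^2 * 20
  = pi * 9.61 * 20
  = 603.81 m^3


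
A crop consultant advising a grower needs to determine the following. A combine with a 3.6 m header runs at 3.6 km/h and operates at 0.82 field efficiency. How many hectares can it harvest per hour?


C = w * v * eta_f / 10
  = 3.6 * 3.6 * 0.82 / 10
  = 10.63 / 10
  = 1.06 ha/h


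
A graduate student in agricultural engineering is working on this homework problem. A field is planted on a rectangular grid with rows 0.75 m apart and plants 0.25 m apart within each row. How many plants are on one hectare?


D = 10000 / (row_sp * plant_sp)
  = 10000 / (0.75 * 0.25)
  = 10000 / 0.1875
  = 53333.33 plants/ha


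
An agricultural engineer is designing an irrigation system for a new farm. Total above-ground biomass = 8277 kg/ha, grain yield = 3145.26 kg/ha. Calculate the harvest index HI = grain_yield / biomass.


HI = grain_yield / biomass
   = 3145.26 / 8277
   = 0.38


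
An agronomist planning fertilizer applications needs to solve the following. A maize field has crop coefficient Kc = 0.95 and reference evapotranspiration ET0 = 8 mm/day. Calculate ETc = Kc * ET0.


ETc = Kc * ET0
    = 0.95 * 8
    = 7.60 mm/day


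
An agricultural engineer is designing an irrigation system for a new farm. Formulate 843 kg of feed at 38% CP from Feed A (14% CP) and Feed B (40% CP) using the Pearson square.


parts_A = CP_b - target = 40 - 38 = 2
parts_B = target - CP_a = 38 - 14 = 24
total_parts = 2 + 24 = 26
Feed A = 843 * 2 / 26 = 64.85 kg
Feed B = 843 * 24 / 26 = 778.15 kg

64.85 kg


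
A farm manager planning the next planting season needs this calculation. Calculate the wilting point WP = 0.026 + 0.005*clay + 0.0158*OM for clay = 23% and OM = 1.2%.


WP = 0.026 + 0.005*23 + 0.0158*1.2
   = 0.026 + 0.1150 + 0.0190
   = 0.1600


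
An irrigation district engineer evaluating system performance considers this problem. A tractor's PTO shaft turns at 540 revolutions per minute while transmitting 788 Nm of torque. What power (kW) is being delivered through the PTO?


P = 2*pi*n*T / 60000
  = 2*pi * 540 * 788 / 60000
  = 2673621.01 / 60000
  = 44.56 kW


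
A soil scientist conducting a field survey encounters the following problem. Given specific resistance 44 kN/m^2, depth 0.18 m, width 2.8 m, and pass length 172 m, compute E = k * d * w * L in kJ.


E = k * d * w * L
  = 44 * 0.18 * 2.8 * 172
  = 3814.27 kJ


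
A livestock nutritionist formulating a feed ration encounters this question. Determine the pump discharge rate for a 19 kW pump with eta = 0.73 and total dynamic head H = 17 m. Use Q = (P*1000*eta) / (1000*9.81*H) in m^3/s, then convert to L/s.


Q = (P * 1000 * eta) / (rho * g * H)
  = (19 * 1000 * 0.73) / (1000 * 9.81 * 17)
  = 13870 / 166770
  = 0.08317 m^3/s = 83.17 L/s


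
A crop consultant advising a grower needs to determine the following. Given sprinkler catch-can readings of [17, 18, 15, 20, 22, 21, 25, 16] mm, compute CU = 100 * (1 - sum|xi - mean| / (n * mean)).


xbar = 154 / 8 = 19.250
sum|xi - xbar| = 22
CU = 100 * (1 - 22 / (8 * 19.250))
   = 100 * (1 - 0.1429)
   = 85.71%


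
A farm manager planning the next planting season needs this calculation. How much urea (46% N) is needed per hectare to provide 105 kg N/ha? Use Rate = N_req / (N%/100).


Rate = N_required / (N_content / 100)
     = 105 / (46 / 100)
     = 105 / 0.46
     = 228.26 kg/ha


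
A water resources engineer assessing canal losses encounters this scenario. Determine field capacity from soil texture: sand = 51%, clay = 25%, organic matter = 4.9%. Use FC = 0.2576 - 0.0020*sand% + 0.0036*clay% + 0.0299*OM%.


FC = 0.2576 - 0.0020*51 + 0.0036*25 + 0.0299*4.9
   = 0.2576 - 0.1020 + 0.0900 + 0.1465
   = 0.3921


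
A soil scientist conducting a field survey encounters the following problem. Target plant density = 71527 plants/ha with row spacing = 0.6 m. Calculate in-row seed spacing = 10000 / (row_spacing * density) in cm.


spacing = 10000 / (row_sp * density)
        = 10000 / (0.6 * 71527)
        = 10000 / 42916.20
        = 0.23301 m = 23.30 cm


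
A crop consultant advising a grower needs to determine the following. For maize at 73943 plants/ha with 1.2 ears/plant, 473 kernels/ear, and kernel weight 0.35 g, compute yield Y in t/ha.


Y = density * ears * kernels * kw
  = 73943 * 1.2 * 473 * 0.35 g/ha
  = 14689516.38 g/ha
  = 14689.52 kg/ha = 14.69 t/ha


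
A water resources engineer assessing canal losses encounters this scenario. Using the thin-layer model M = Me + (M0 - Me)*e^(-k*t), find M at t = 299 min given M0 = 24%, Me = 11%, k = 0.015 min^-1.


M = Me + (M0 - Me) * e^(-k*t)
  = 11 + (24 - 11) * e^(-0.015*299)
  = 11 + 13 * e^(-4.485)
  = 11 + 13 * 0.01128
  = 11 + 0.1466
  = 11.15%


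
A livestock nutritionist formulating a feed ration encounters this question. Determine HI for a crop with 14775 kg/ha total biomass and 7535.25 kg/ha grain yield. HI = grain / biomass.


HI = grain_yield / biomass
   = 7535.25 / 14775
   = 0.51


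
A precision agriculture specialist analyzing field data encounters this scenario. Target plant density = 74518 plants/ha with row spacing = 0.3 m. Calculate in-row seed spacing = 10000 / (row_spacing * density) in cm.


spacing = 10000 / (row_sp * density)
        = 10000 / (0.3 * 74518)
        = 10000 / 22355.40
        = 0.44732 m = 44.73 cm


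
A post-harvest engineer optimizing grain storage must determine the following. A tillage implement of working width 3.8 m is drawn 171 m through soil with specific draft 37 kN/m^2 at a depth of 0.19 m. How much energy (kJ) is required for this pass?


E = k * d * w * L
  = 37 * 0.19 * 3.8 * 171
  = 4568.09 kJ


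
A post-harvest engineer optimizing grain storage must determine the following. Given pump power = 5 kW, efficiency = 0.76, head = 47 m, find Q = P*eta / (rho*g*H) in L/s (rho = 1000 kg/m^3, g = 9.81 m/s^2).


Q = (P * 1000 * eta) / (rho * g * H)
  = (5 * 1000 * 0.76) / (1000 * 9.81 * 47)
  = 3800 / 461070
  = 0.00824 m^3/s = 8.24 L/s


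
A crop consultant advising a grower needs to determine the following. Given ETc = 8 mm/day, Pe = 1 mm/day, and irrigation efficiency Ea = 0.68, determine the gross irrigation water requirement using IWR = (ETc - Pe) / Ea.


IWR = (ETc - Pe) / Ea
    = (8 - 1) / 0.68
    = 7 / 0.68
    = 10.29 mm/day


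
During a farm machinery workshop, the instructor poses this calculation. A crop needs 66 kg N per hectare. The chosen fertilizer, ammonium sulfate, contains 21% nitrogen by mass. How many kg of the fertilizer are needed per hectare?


Rate = N_required / (N_content / 100)
     = 66 / (21 / 100)
     = 66 / 0.21
     = 314.29 kg/ha


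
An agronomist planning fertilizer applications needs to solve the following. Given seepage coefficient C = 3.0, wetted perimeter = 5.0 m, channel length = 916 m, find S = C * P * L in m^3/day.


S = C * P * L
  = 3.0 * 5.0 * 916
  = 13740 m^3/day


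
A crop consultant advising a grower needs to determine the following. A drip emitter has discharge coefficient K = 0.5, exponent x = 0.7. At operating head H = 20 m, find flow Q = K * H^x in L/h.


Q = K * H^x
  = 0.5 * 20^0.7
  = 0.5 * 8.1418
  = 4.07 L/h


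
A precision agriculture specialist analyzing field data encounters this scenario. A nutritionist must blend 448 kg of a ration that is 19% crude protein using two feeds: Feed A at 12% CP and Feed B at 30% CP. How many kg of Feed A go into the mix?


parts_A = CP_b - target = 30 - 19 = 11
parts_B = target - CP_a = 19 - 12 = 7
total_parts = 11 + 7 = 18
Feed A = 448 * 11 / 18 = 273.78 kg
Feed B = 448 * 7 / 18 = 174.22 kg

273.78 kg


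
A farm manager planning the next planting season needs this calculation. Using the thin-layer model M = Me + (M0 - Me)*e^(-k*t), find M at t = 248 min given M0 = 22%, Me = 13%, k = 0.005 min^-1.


M = Me + (M0 - Me) * e^(-k*t)
  = 13 + (22 - 13) * e^(-0.005*248)
  = 13 + 9 * e^(-1.240)
  = 13 + 9 * 0.28938
  = 13 + 2.6045
  = 15.60%


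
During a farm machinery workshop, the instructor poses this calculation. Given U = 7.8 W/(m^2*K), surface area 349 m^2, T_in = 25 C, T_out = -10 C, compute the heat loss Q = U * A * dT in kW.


dT = 25 - (-10) = 35 K
Q = U * A * dT
  = 7.8 * 349 * 35
  = 95277 W = 95.28 kW


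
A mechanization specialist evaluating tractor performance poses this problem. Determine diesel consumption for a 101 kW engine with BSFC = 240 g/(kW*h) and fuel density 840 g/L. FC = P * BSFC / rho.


FC = P * BSFC / rho_fuel
   = 101 * 240 / 840
   = 24240 / 840
   = 28.86 L/h


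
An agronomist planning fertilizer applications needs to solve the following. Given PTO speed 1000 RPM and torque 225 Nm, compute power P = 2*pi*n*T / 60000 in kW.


P = 2*pi*n*T / 60000
  = 2*pi * 1000 * 225 / 60000
  = 1413716.69 / 60000
  = 23.56 kW
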